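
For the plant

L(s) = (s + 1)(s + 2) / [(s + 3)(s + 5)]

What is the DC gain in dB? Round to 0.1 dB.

L(0) = 1·1·2 / (3·5) ≈ 0.13333
20 log₁₀(0.13333) ≈ -17.50 dB

-17.5 dB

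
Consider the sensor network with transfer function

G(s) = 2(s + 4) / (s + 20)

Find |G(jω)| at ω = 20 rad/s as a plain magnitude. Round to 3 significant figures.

1.44

At s = jω = j20:
zero (s+4): 4 + j20 → |·| = √(4²+20²) = √416 ≈ 20.396, ∠ = arctan(20/4) ≈ 78.69°
pole (s+20): 20 + j20 → |·| = √(20²+20²) = √800 ≈ 28.284, ∠ = arctan(20/20) ≈ 45.00°
|G| = 2 · 20.396 / 28.284 ≈ 1.4422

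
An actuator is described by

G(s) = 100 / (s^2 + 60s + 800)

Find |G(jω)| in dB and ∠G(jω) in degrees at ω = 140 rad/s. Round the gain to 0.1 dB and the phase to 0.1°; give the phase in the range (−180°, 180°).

-46.3 dB, -155.9°

Substitute s = j140:
Numerator: 100 = 100 + j0
Denominator: (j140)^2 + 60(j140) + 800 = -18800 + j8400
|N| = √(100² + 0²) ≈ 100, ∠N ≈ 0.00°
|D| = √(18800² + 8400²) ≈ 20591, ∠D ≈ 155.92°
|G| = 100 / 20591 ≈ 0.0048565
Gain = 20 log₁₀(0.0048565) ≈ -46.27 dB
∠G = 0.00° − 155.92° = -155.92°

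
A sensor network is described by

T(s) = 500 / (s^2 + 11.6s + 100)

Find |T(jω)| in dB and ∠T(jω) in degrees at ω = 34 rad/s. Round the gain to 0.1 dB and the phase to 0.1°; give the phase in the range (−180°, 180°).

At s = jω = j34:
quadratic: (j34)² + 11.6·j34 + 100 = -1056 + j394.4 → |·| ≈ 1127.2, ∠ ≈ 159.52°
|T| = 500 / 1127.2 ≈ 0.44358
Gain = 20 log₁₀(0.44358) ≈ -7.06 dB
∠T = 0.00° − 159.52° = -159.52°

-7.1 dB, -159.5°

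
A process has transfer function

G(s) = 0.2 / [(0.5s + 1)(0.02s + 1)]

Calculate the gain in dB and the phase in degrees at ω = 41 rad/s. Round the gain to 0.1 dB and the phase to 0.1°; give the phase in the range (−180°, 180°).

At ω = 41 rad/s:
pole (1 + j41·0.5) = 1 + j20.5 → |·| ≈ 20.524, ∠ ≈ 87.21°
pole (1 + j41·0.02) = 1 + j0.82 → |·| ≈ 1.2932, ∠ ≈ 39.35°
|G| = 0.2 · 1 / (20.524 · 1.2932) ≈ 0.0075353
Gain = 20 log₁₀(0.0075353) ≈ -42.46 dB
∠G = (0°) − (87.21° + 39.35°) = -126.56°

-42.5 dB, -126.6°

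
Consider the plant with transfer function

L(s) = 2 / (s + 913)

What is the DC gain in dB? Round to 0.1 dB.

-53.2 dB

L(0) = 2 / (913) ≈ 0.0021906
20 log₁₀(0.0021906) ≈ -53.19 dB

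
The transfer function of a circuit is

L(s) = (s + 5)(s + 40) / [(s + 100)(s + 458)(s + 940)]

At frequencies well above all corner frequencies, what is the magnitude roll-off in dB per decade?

-20 dB/decade

Each pole contributes −20 dB/decade at high frequency; each zero contributes +20 dB/decade.
Net: 2 zero(s) − 3 pole(s) → -20 dB/decade.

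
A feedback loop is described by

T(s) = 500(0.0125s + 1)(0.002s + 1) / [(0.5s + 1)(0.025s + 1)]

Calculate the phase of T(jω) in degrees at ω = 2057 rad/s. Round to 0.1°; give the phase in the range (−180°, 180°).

-14.7°

At ω = 2057 rad/s:
zero (1 + j2057·0.0125) = 1 + j25.7125 → |·| ≈ 25.732, ∠ ≈ 87.77°
zero (1 + j2057·0.002) = 1 + j4.114 → |·| ≈ 4.2338, ∠ ≈ 76.34°
pole (1 + j2057·0.5) = 1 + j1028.5 → |·| ≈ 1028.5, ∠ ≈ 89.94°
pole (1 + j2057·0.025) = 1 + j51.425 → |·| ≈ 51.435, ∠ ≈ 88.89°
∠T = (87.77° + 76.34°) − (89.94° + 88.89°) = -14.72°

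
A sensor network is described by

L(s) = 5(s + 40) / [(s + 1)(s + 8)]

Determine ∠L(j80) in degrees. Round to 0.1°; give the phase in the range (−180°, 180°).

-110.1°

At s = jω = j80:
zero (s+40): 40 + j80 → |·| = √(40²+80²) = √8000 ≈ 89.443, ∠ = arctan(80/40) ≈ 63.43°
pole (s+1): 1 + j80 → |·| = √(1²+80²) = √6401 ≈ 80.006, ∠ = arctan(80/1) ≈ 89.28°
pole (s+8): 8 + j80 → |·| = √(8²+80²) = √6464 ≈ 80.399, ∠ = arctan(80/8) ≈ 84.29°
∠L = 63.43° − 173.57° = -110.14°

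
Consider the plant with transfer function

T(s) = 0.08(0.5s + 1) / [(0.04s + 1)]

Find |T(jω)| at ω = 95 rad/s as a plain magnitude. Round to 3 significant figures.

0.967

At ω = 95 rad/s:
zero (1 + j95·0.5) = 1 + j47.5 → |·| ≈ 47.511, ∠ ≈ 88.79°
pole (1 + j95·0.04) = 1 + j3.8 → |·| ≈ 3.9294, ∠ ≈ 75.26°
|T| = 0.08 · 47.511 / (3.9294) ≈ 0.96729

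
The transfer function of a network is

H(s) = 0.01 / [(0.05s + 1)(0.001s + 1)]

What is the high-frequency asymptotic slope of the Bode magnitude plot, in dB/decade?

-40 dB/decade

Each pole contributes −20 dB/decade at high frequency; each zero contributes +20 dB/decade.
Net: 0 zero(s) − 2 pole(s) → -40 dB/decade.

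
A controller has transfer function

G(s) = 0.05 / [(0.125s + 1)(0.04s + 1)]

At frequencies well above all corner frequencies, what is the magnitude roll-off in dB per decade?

-40 dB/decade

Each pole contributes −20 dB/decade at high frequency; each zero contributes +20 dB/decade.
Net: 0 zero(s) − 2 pole(s) → -40 dB/decade.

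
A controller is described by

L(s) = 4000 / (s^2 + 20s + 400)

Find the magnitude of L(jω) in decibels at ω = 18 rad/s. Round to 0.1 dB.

20.7 dB

At s = jω = j18:
quadratic: (j18)² + 20·j18 + 400 = 76 + j360 → |·| ≈ 367.93, ∠ ≈ 78.08°
|L| = 4000 / 367.93 ≈ 10.872
Gain = 20 log₁₀(10.872) ≈ 20.73 dB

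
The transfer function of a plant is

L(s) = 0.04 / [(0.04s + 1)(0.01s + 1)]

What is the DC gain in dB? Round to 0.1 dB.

L(0) = 0.04 · 1 / 1 = 0.04
20 log₁₀(0.04) ≈ -27.96 dB

-28.0 dB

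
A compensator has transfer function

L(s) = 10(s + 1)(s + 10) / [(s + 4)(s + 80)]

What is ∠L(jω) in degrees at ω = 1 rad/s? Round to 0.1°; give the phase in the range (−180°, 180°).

36.0°

At s = jω = j1:
zero (s+1): 1 + j1 → |·| = √(1²+1²) = √2 ≈ 1.4142, ∠ = arctan(1/1) ≈ 45.00°
zero (s+10): 10 + j1 → |·| = √(10²+1²) = √101 ≈ 10.05, ∠ = arctan(1/10) ≈ 5.71°
pole (s+4): 4 + j1 → |·| = √(4²+1²) = √17 ≈ 4.1231, ∠ = arctan(1/4) ≈ 14.04°
pole (s+80): 80 + j1 → |·| = √(80²+1²) = √6401 ≈ 80.006, ∠ = arctan(1/80) ≈ 0.72°
∠L = 50.71° − 14.76° = 35.95°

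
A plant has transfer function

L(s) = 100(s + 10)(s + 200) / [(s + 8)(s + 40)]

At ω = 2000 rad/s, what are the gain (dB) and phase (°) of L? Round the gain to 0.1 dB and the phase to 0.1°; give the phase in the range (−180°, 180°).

At s = jω = j2000:
zero (s+10): 10 + j2000 → |·| = √(10²+2000²) = √4000100 ≈ 2000, ∠ = arctan(2000/10) ≈ 89.71°
zero (s+200): 200 + j2000 → |·| = √(200²+2000²) = √4040000 ≈ 2010, ∠ = arctan(2000/200) ≈ 84.29°
pole (s+8): 8 + j2000 → |·| = √(8²+2000²) = √4000064 ≈ 2000, ∠ = arctan(2000/8) ≈ 89.77°
pole (s+40): 40 + j2000 → |·| = √(40²+2000²) = √4001600 ≈ 2000.4, ∠ = arctan(2000/40) ≈ 88.85°
|L| = 100 · 4.02e+06 / 4.0008e+06 ≈ 100.48
Gain = 20 log₁₀(100.48) ≈ 40.04 dB
∠L = 174.00° − 178.62° = -4.62°

40.0 dB, -4.6°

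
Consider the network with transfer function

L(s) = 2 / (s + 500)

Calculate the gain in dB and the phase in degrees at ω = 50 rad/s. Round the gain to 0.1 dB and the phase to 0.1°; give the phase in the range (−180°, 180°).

-48.0 dB, -5.7°

Substitute s = j50:
Numerator: 2 = 2 + j0
Denominator: (j50) + 500 = 500 + j50
|N| = √(2² + 0²) ≈ 2, ∠N ≈ 0.00°
|D| = √(500² + 50²) ≈ 502.49, ∠D ≈ 5.71°
|L| = 2 / 502.49 ≈ 0.0039802
Gain = 20 log₁₀(0.0039802) ≈ -48.00 dB
∠L = 0.00° − 5.71° = -5.71°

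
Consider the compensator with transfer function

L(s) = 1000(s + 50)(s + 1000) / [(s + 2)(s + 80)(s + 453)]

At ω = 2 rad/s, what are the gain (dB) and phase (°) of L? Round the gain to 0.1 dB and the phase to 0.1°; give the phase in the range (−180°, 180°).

53.8 dB, -44.3°

At s = jω = j2:
zero (s+50): 50 + j2 → |·| = √(50²+2²) = √2504 ≈ 50.04, ∠ = arctan(2/50) ≈ 2.29°
zero (s+1000): 1000 + j2 → |·| = √(1000²+2²) = √1000004 ≈ 1000, ∠ = arctan(2/1000) ≈ 0.11°
pole (s+2): 2 + j2 → |·| = √(2²+2²) = √8 ≈ 2.8284, ∠ = arctan(2/2) ≈ 45.00°
pole (s+80): 80 + j2 → |·| = √(80²+2²) = √6404 ≈ 80.025, ∠ = arctan(2/80) ≈ 1.43°
pole (s+453): 453 + j2 → |·| = √(453²+2²) = √205213 ≈ 453, ∠ = arctan(2/453) ≈ 0.25°
|L| = 1000 · 50040 / 1.0253e+05 ≈ 488.05
Gain = 20 log₁₀(488.05) ≈ 53.77 dB
∠L = 2.40° − 46.68° = -44.28°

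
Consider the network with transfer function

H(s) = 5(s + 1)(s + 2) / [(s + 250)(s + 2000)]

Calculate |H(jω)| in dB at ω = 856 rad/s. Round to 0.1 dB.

5.5 dB

At s = jω = j856:
zero (s+1): 1 + j856 → |·| = √(1²+856²) = √732737 ≈ 856, ∠ = arctan(856/1) ≈ 89.93°
zero (s+2): 2 + j856 → |·| = √(2²+856²) = √732740 ≈ 856, ∠ = arctan(856/2) ≈ 89.87°
pole (s+250): 250 + j856 → |·| = √(250²+856²) = √795236 ≈ 891.76, ∠ = arctan(856/250) ≈ 73.72°
pole (s+2000): 2000 + j856 → |·| = √(2000²+856²) = √4732736 ≈ 2175.5, ∠ = arctan(856/2000) ≈ 23.17°
|H| = 5 · 7.3274e+05 / 1.94e+06 ≈ 1.8885
Gain = 20 log₁₀(1.8885) ≈ 5.52 dB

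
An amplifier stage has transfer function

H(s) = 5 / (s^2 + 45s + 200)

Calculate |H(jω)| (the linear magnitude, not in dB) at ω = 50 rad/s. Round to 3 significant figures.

Substitute s = j50:
Numerator: 5 = 5 + j0
Denominator: (j50)^2 + 45(j50) + 200 = -2300 + j2250
|N| = √(5² + 0²) ≈ 5, ∠N ≈ 0.00°
|D| = √(2300² + 2250²) ≈ 3217.5, ∠D ≈ 135.63°
|H| = 5 / 3217.5 ≈ 0.001554

0.00155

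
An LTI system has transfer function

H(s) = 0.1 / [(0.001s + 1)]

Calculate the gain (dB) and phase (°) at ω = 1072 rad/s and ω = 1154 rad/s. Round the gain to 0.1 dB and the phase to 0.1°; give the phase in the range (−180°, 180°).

ω = 1072: -23.3 dB, -47.0°; ω = 1154: -23.7 dB, -49.1°

At ω = 1072 rad/s:
pole (1 + j1072·0.001) = 1 + j1.072 → |·| ≈ 1.466, ∠ ≈ 46.99°
|H| = 0.1 · 1 / (1.466) ≈ 0.068213
Gain = 20 log₁₀(0.068213) ≈ -23.32 dB
∠H = (0°) − (46.99°) = -46.99°

At ω = 1154 rad/s:
pole (1 + j1154·0.001) = 1 + j1.154 → |·| ≈ 1.527, ∠ ≈ 49.09°
|H| = 0.1 · 1 / (1.527) ≈ 0.065488
Gain = 20 log₁₀(0.065488) ≈ -23.68 dB
∠H = (0°) − (49.09°) = -49.09°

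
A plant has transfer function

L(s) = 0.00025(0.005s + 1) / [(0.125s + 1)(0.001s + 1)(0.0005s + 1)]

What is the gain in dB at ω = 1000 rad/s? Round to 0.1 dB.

-103.8 dB

At ω = 1000 rad/s:
zero (1 + j1000·0.005) = 1 + j5 → |·| ≈ 5.099, ∠ ≈ 78.69°
pole (1 + j1000·0.125) = 1 + j125 → |·| ≈ 125, ∠ ≈ 89.54°
pole (1 + j1000·0.001) = 1 + j1 → |·| ≈ 1.4142, ∠ ≈ 45.00°
pole (1 + j1000·0.0005) = 1 + j0.5 → |·| ≈ 1.118, ∠ ≈ 26.57°
|L| = 0.00025 · 5.099 / (125 · 1.4142 · 1.118) ≈ 6.45e-06
Gain = 20 log₁₀(6.45e-06) ≈ -103.81 dB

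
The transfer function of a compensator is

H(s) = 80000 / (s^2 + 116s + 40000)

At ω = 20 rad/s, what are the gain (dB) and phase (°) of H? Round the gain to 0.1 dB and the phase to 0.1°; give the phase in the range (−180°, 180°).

At s = jω = j20:
quadratic: (j20)² + 116·j20 + 40000 = 39600 + j2320 → |·| ≈ 39668, ∠ ≈ 3.35°
|H| = 80000 / 39668 ≈ 2.0167
Gain = 20 log₁₀(2.0167) ≈ 6.09 dB
∠H = 0.00° − 3.35° = -3.35°

6.1 dB, -3.4°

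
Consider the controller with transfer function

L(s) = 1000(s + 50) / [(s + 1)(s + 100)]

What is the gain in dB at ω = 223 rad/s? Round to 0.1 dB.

12.5 dB

At s = jω = j223:
zero (s+50): 50 + j223 → |·| = √(50²+223²) = √52229 ≈ 228.54, ∠ = arctan(223/50) ≈ 77.36°
pole (s+1): 1 + j223 → |·| = √(1²+223²) = √49730 ≈ 223, ∠ = arctan(223/1) ≈ 89.74°
pole (s+100): 100 + j223 → |·| = √(100²+223²) = √59729 ≈ 244.4, ∠ = arctan(223/100) ≈ 65.85°
|L| = 1000 · 228.54 / 54501 ≈ 4.1933
Gain = 20 log₁₀(4.1933) ≈ 12.45 dB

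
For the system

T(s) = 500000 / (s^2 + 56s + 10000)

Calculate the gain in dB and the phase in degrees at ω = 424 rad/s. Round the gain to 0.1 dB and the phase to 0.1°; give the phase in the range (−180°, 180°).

9.3 dB, -172.0°

At s = jω = j424:
quadratic: (j424)² + 56·j424 + 10000 = -169776 + j23744 → |·| ≈ 1.7143e+05, ∠ ≈ 172.04°
|T| = 500000 / 1.7143e+05 ≈ 2.9166
Gain = 20 log₁₀(2.9166) ≈ 9.30 dB
∠T = 0.00° − 172.04° = -172.04°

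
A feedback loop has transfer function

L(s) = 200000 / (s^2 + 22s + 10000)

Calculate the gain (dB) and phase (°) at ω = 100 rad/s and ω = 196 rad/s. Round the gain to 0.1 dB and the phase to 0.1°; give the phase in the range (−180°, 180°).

ω = 100: 39.2 dB, -90.0°; ω = 196: 16.9 dB, -171.4°

At s = jω = j100:
quadratic: (j100)² + 22·j100 + 10000 = 0 + j2200 → |·| ≈ 2200, ∠ ≈ 90.00°
|L| = 200000 / 2200 ≈ 90.909
Gain = 20 log₁₀(90.909) ≈ 39.17 dB
∠L = 0.00° − 90.00° = -90.00°

At s = jω = j196:
quadratic: (j196)² + 22·j196 + 10000 = -28416 + j4312 → |·| ≈ 28741, ∠ ≈ 171.37°
|L| = 200000 / 28741 ≈ 6.9587
Gain = 20 log₁₀(6.9587) ≈ 16.85 dB
∠L = 0.00° − 171.37° = -171.37°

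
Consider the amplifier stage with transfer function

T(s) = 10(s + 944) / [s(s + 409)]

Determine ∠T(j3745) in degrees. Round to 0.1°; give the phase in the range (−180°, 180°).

At s = jω = j3745:
zero (s+944): 944 + j3745 → |·| = √(944²+3745²) = √14916161 ≈ 3862.1, ∠ = arctan(3745/944) ≈ 75.85°
pole (s+409): 409 + j3745 → |·| = √(409²+3745²) = √14192306 ≈ 3767.3, ∠ = arctan(3745/409) ≈ 83.77°
pole at origin: |s| = 3745, ∠ = 90.00° (in denominator)
∠T = 75.85° − 173.77° = -97.92°

-97.9°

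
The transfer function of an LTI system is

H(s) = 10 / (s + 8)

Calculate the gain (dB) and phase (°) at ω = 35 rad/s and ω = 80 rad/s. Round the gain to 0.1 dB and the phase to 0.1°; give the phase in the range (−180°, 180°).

At s = jω = j35:
pole (s+8): 8 + j35 → |·| = √(8²+35²) = √1289 ≈ 35.903, ∠ = arctan(35/8) ≈ 77.12°
|H| = 10 / 35.903 ≈ 0.27853
Gain = 20 log₁₀(0.27853) ≈ -11.10 dB
∠H = 0.00° − 77.12° = -77.12°

At s = jω = j80:
pole (s+8): 8 + j80 → |·| = √(8²+80²) = √6464 ≈ 80.399, ∠ = arctan(80/8) ≈ 84.29°
|H| = 10 / 80.399 ≈ 0.12438
Gain = 20 log₁₀(0.12438) ≈ -18.10 dB
∠H = 0.00° − 84.29° = -84.29°

ω = 35: -11.1 dB, -77.1°; ω = 80: -18.1 dB, -84.3°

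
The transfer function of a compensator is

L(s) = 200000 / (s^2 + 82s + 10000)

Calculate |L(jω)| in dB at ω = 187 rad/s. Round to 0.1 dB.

16.7 dB

At s = jω = j187:
quadratic: (j187)² + 82·j187 + 10000 = -24969 + j15334 → |·| ≈ 29302, ∠ ≈ 148.45°
|L| = 200000 / 29302 ≈ 6.8255
Gain = 20 log₁₀(6.8255) ≈ 16.68 dB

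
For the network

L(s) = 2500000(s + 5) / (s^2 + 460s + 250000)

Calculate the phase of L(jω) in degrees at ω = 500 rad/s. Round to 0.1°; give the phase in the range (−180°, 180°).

-0.6°

At s = jω = j500:
zero (s+5): 5 + j500 → |·| = √(5²+500²) = √250025 ≈ 500.02, ∠ = arctan(500/5) ≈ 89.43°
quadratic: (j500)² + 460·j500 + 250000 = 0 + j230000 → |·| ≈ 2.3e+05, ∠ ≈ 90.00°
∠L = 89.43° − 90.00° = -0.57°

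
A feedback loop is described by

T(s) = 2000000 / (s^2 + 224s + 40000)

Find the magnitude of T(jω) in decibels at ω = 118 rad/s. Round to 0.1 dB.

34.6 dB

At s = jω = j118:
quadratic: (j118)² + 224·j118 + 40000 = 26076 + j26432 → |·| ≈ 37130, ∠ ≈ 45.39°
|T| = 2000000 / 37130 ≈ 53.865
Gain = 20 log₁₀(53.865) ≈ 34.63 dB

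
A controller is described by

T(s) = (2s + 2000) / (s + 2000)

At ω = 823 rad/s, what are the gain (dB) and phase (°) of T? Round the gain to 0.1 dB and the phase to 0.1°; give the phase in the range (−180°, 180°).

Substitute s = j823:
Numerator: 2(j823) + 2000 = 2000 + j1646
Denominator: (j823) + 2000 = 2000 + j823
|N| = √(2000² + 1646²) ≈ 2590.2, ∠N ≈ 39.45°
|D| = √(2000² + 823²) ≈ 2162.7, ∠D ≈ 22.37°
|T| = 2590.2 / 2162.7 ≈ 1.1977
Gain = 20 log₁₀(1.1977) ≈ 1.57 dB
∠T = 39.45° − 22.37° = 17.08°

1.6 dB, 17.1°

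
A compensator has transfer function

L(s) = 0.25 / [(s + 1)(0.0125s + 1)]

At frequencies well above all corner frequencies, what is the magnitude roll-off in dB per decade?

Each pole contributes −20 dB/decade at high frequency; each zero contributes +20 dB/decade.
Net: 0 zero(s) − 2 pole(s) → -40 dB/decade.

-40 dB/decade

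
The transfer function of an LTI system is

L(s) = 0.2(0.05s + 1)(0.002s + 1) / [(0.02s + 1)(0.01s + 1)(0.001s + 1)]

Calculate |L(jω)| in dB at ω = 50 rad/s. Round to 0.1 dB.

At ω = 50 rad/s:
zero (1 + j50·0.05) = 1 + j2.5 → |·| ≈ 2.6926, ∠ ≈ 68.20°
zero (1 + j50·0.002) = 1 + j0.1 → |·| ≈ 1.005, ∠ ≈ 5.71°
pole (1 + j50·0.02) = 1 + j1 → |·| ≈ 1.4142, ∠ ≈ 45.00°
pole (1 + j50·0.01) = 1 + j0.5 → |·| ≈ 1.118, ∠ ≈ 26.57°
pole (1 + j50·0.001) = 1 + j0.05 → |·| ≈ 1.0012, ∠ ≈ 2.86°
|L| = 0.2 · 2.6926 · 1.005 / (1.4142 · 1.118 · 1.0012) ≈ 0.3419
Gain = 20 log₁₀(0.3419) ≈ -9.32 dB

-9.3 dB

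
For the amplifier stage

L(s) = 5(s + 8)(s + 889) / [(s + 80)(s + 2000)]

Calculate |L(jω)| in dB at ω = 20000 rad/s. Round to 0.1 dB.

13.9 dB

At s = jω = j20000:
zero (s+8): 8 + j20000 → |·| = √(8²+20000²) = √400000064 ≈ 20000, ∠ = arctan(20000/8) ≈ 89.98°
zero (s+889): 889 + j20000 → |·| = √(889²+20000²) = √400790321 ≈ 20020, ∠ = arctan(20000/889) ≈ 87.45°
pole (s+80): 80 + j20000 → |·| = √(80²+20000²) = √400006400 ≈ 20000, ∠ = arctan(20000/80) ≈ 89.77°
pole (s+2000): 2000 + j20000 → |·| = √(2000²+20000²) = √404000000 ≈ 20100, ∠ = arctan(20000/2000) ≈ 84.29°
|L| = 5 · 4.004e+08 / 4.02e+08 ≈ 4.9801
Gain = 20 log₁₀(4.9801) ≈ 13.94 dB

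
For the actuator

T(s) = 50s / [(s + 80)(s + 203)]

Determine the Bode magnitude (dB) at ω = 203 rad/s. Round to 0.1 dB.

At s = jω = j203:
zero at origin: s = j203 → |·| = 203, ∠ = 90.00°
pole (s+80): 80 + j203 → |·| = √(80²+203²) = √47609 ≈ 218.19, ∠ = arctan(203/80) ≈ 68.49°
pole (s+203): 203 + j203 → |·| = √(203²+203²) = √82418 ≈ 287.09, ∠ = arctan(203/203) ≈ 45.00°
|T| = 50 · 203 / 62640 ≈ 0.16204
Gain = 20 log₁₀(0.16204) ≈ -15.81 dB

-15.8 dB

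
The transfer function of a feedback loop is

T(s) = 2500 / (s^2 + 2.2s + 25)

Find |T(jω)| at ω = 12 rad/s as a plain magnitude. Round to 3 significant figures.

20.5

At s = jω = j12:
quadratic: (j12)² + 2.2·j12 + 25 = -119 + j26.4 → |·| ≈ 121.89, ∠ ≈ 167.49°
|T| = 2500 / 121.89 ≈ 20.51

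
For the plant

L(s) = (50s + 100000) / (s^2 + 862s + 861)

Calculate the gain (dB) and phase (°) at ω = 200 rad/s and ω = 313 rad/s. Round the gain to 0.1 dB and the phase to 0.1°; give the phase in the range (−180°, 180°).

Substitute s = j200:
Numerator: 50(j200) + 100000 = 100000 + j10000
Denominator: (j200)^2 + 862(j200) + 861 = -39139 + j172400
|N| = √(100000² + 10000²) ≈ 1.005e+05, ∠N ≈ 5.71°
|D| = √(39139² + 172400²) ≈ 1.7679e+05, ∠D ≈ 102.79°
|L| = 1.005e+05 / 1.7679e+05 ≈ 0.56847
Gain = 20 log₁₀(0.56847) ≈ -4.91 dB
∠L = 5.71° − 102.79° = -97.08°

Substitute s = j313:
Numerator: 50(j313) + 100000 = 100000 + j15650
Denominator: (j313)^2 + 862(j313) + 861 = -97108 + j269806
|N| = √(100000² + 15650²) ≈ 1.0122e+05, ∠N ≈ 8.89°
|D| = √(97108² + 269806²) ≈ 2.8675e+05, ∠D ≈ 109.79°
|L| = 1.0122e+05 / 2.8675e+05 ≈ 0.35299
Gain = 20 log₁₀(0.35299) ≈ -9.04 dB
∠L = 8.89° − 109.79° = -100.90°

ω = 200: -4.9 dB, -97.1°; ω = 313: -9.0 dB, -100.9°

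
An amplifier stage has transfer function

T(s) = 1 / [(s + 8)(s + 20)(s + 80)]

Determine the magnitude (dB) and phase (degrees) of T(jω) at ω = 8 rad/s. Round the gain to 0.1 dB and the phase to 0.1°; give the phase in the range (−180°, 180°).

At s = jω = j8:
pole (s+8): 8 + j8 → |·| = √(8²+8²) = √128 ≈ 11.314, ∠ = arctan(8/8) ≈ 45.00°
pole (s+20): 20 + j8 → |·| = √(20²+8²) = √464 ≈ 21.541, ∠ = arctan(8/20) ≈ 21.80°
pole (s+80): 80 + j8 → |·| = √(80²+8²) = √6464 ≈ 80.399, ∠ = arctan(8/80) ≈ 5.71°
|T| = 1 / 19594 ≈ 5.1036e-05
Gain = 20 log₁₀(5.1036e-05) ≈ -85.84 dB
∠T = 0.00° − 72.51° = -72.51°

-85.8 dB, -72.5°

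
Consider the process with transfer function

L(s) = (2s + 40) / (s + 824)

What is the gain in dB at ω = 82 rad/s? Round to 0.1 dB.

Substitute s = j82:
Numerator: 2(j82) + 40 = 40 + j164
Denominator: (j82) + 824 = 824 + j82
|N| = √(40² + 164²) ≈ 168.81, ∠N ≈ 76.29°
|D| = √(824² + 82²) ≈ 828.07, ∠D ≈ 5.68°
|L| = 168.81 / 828.07 ≈ 0.20386
Gain = 20 log₁₀(0.20386) ≈ -13.81 dB

-13.8 dB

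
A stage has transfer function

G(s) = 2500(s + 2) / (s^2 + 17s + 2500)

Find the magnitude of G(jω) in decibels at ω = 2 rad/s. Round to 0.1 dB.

At s = jω = j2:
zero (s+2): 2 + j2 → |·| = √(2²+2²) = √8 ≈ 2.8284, ∠ = arctan(2/2) ≈ 45.00°
quadratic: (j2)² + 17·j2 + 2500 = 2496 + j34 → |·| ≈ 2496.2, ∠ ≈ 0.78°
|G| = 2500 · 2.8284 / 2496.2 ≈ 2.8327
Gain = 20 log₁₀(2.8327) ≈ 9.04 dB

9.0 dB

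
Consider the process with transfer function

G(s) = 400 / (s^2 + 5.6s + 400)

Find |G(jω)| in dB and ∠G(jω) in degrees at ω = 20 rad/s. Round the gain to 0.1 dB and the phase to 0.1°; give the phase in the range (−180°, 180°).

11.1 dB, -90.0°

At s = jω = j20:
quadratic: (j20)² + 5.6·j20 + 400 = 0 + j112 → |·| ≈ 112, ∠ ≈ 90.00°
|G| = 400 / 112 ≈ 3.5714
Gain = 20 log₁₀(3.5714) ≈ 11.06 dB
∠G = 0.00° − 90.00° = -90.00°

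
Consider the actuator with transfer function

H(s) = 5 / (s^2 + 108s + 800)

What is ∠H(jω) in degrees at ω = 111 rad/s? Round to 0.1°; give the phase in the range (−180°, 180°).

Substitute s = j111:
Numerator: 5 = 5 + j0
Denominator: (j111)^2 + 108(j111) + 800 = -11521 + j11988
|N| = √(5² + 0²) ≈ 5, ∠N ≈ 0.00°
|D| = √(11521² + 11988²) ≈ 16627, ∠D ≈ 133.86°
∠H = 0.00° − 133.86° = -133.86°

-133.9°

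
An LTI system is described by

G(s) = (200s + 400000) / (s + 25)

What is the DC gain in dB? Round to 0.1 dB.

84.1 dB

G(0) = 400000 / 25 = 16000
20 log₁₀(16000) ≈ 84.08 dB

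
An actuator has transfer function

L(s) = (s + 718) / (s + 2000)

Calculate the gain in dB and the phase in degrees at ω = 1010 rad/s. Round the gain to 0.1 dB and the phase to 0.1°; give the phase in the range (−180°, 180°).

-5.1 dB, 27.8°

Substitute s = j1010:
Numerator: (j1010) + 718 = 718 + j1010
Denominator: (j1010) + 2000 = 2000 + j1010
|N| = √(718² + 1010²) ≈ 1239.2, ∠N ≈ 54.59°
|D| = √(2000² + 1010²) ≈ 2240.6, ∠D ≈ 26.79°
|L| = 1239.2 / 2240.6 ≈ 0.55307
Gain = 20 log₁₀(0.55307) ≈ -5.14 dB
∠L = 54.59° − 26.79° = 27.80°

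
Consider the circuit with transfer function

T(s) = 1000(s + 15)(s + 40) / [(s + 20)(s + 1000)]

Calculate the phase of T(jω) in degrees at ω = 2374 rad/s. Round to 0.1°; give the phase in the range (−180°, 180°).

At s = jω = j2374:
zero (s+15): 15 + j2374 → |·| = √(15²+2374²) = √5636101 ≈ 2374, ∠ = arctan(2374/15) ≈ 89.64°
zero (s+40): 40 + j2374 → |·| = √(40²+2374²) = √5637476 ≈ 2374.3, ∠ = arctan(2374/40) ≈ 89.03°
pole (s+20): 20 + j2374 → |·| = √(20²+2374²) = √5636276 ≈ 2374.1, ∠ = arctan(2374/20) ≈ 89.52°
pole (s+1000): 1000 + j2374 → |·| = √(1000²+2374²) = √6635876 ≈ 2576, ∠ = arctan(2374/1000) ≈ 67.16°
∠T = 178.67° − 156.68° = 21.99°

22.0°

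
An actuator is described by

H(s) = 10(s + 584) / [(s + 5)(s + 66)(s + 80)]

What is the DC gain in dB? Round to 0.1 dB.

-13.1 dB

H(0) = 10·584 / (5·66·80) ≈ 0.22121
20 log₁₀(0.22121) ≈ -13.10 dB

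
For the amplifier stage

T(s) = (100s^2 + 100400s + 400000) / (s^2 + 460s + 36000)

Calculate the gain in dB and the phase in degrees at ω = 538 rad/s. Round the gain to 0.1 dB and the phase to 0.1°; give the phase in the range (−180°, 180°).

44.7 dB, -17.8°

Substitute s = j538:
Numerator: 100(j538)^2 + 100400(j538) + 400000 = -28544400 + j54015200
Denominator: (j538)^2 + 460(j538) + 36000 = -253444 + j247480
|N| = √(28544400² + 54015200²) ≈ 6.1094e+07, ∠N ≈ 117.85°
|D| = √(253444² + 247480²) ≈ 3.5423e+05, ∠D ≈ 135.68°
|T| = 6.1094e+07 / 3.5423e+05 ≈ 172.47
Gain = 20 log₁₀(172.47) ≈ 44.73 dB
∠T = 117.85° − 135.68° = -17.83°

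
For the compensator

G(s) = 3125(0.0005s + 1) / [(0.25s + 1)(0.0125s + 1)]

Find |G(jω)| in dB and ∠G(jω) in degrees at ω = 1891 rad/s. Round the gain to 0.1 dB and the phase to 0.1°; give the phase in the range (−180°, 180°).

-8.3 dB, -134.1°

At ω = 1891 rad/s:
zero (1 + j1891·0.0005) = 1 + j0.9455 → |·| ≈ 1.3762, ∠ ≈ 43.40°
pole (1 + j1891·0.25) = 1 + j472.75 → |·| ≈ 472.75, ∠ ≈ 89.88°
pole (1 + j1891·0.0125) = 1 + j23.6375 → |·| ≈ 23.659, ∠ ≈ 87.58°
|G| = 3125 · 1.3762 / (472.75 · 23.659) ≈ 0.38451
Gain = 20 log₁₀(0.38451) ≈ -8.30 dB
∠G = (43.40°) − (89.88° + 87.58°) = -134.06°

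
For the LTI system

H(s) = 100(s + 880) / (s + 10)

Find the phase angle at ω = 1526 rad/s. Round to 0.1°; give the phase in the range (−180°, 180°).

-29.6°

At s = jω = j1526:
zero (s+880): 880 + j1526 → |·| = √(880²+1526²) = √3103076 ≈ 1761.6, ∠ = arctan(1526/880) ≈ 60.03°
pole (s+10): 10 + j1526 → |·| = √(10²+1526²) = √2328776 ≈ 1526, ∠ = arctan(1526/10) ≈ 89.62°
∠H = 60.03° − 89.62° = -29.59°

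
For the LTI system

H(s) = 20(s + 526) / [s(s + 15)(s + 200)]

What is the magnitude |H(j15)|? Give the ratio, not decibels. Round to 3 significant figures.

0.165

At s = jω = j15:
zero (s+526): 526 + j15 → |·| = √(526²+15²) = √276901 ≈ 526.21, ∠ = arctan(15/526) ≈ 1.63°
pole (s+15): 15 + j15 → |·| = √(15²+15²) = √450 ≈ 21.213, ∠ = arctan(15/15) ≈ 45.00°
pole (s+200): 200 + j15 → |·| = √(200²+15²) = √40225 ≈ 200.56, ∠ = arctan(15/200) ≈ 4.29°
pole at origin: |s| = 15, ∠ = 90.00° (in denominator)
|H| = 20 · 526.21 / 63817 ≈ 0.16491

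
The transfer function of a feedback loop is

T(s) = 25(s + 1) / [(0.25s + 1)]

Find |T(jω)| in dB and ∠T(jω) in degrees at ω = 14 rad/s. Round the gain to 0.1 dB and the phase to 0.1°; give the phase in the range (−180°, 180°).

39.7 dB, 11.9°

At ω = 14 rad/s:
zero (1 + j14·1) = 1 + j14 → |·| ≈ 14.036, ∠ ≈ 85.91°
pole (1 + j14·0.25) = 1 + j3.5 → |·| ≈ 3.6401, ∠ ≈ 74.05°
|T| = 25 · 14.036 / (3.6401) ≈ 96.398
Gain = 20 log₁₀(96.398) ≈ 39.68 dB
∠T = (85.91°) − (74.05°) = 11.86°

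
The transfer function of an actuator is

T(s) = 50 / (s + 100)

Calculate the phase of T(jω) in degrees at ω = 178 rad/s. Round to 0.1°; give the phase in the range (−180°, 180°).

Substitute s = j178:
Numerator: 50 = 50 + j0
Denominator: (j178) + 100 = 100 + j178
|N| = √(50² + 0²) ≈ 50, ∠N ≈ 0.00°
|D| = √(100² + 178²) ≈ 204.17, ∠D ≈ 60.67°
∠T = 0.00° − 60.67° = -60.67°

-60.7°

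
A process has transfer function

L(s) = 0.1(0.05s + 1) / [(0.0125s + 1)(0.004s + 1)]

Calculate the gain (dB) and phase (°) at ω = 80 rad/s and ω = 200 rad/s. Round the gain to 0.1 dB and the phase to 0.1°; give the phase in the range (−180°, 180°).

ω = 80: -11.1 dB, 13.2°; ω = 200: -10.7 dB, -22.6°

At ω = 80 rad/s:
zero (1 + j80·0.05) = 1 + j4 → |·| ≈ 4.1231, ∠ ≈ 75.96°
pole (1 + j80·0.0125) = 1 + j1 → |·| ≈ 1.4142, ∠ ≈ 45.00°
pole (1 + j80·0.004) = 1 + j0.32 → |·| ≈ 1.05, ∠ ≈ 17.74°
|L| = 0.1 · 4.1231 / (1.4142 · 1.05) ≈ 0.27767
Gain = 20 log₁₀(0.27767) ≈ -11.13 dB
∠L = (75.96°) − (45.00° + 17.74°) = 13.22°

At ω = 200 rad/s:
zero (1 + j200·0.05) = 1 + j10 → |·| ≈ 10.05, ∠ ≈ 84.29°
pole (1 + j200·0.0125) = 1 + j2.5 → |·| ≈ 2.6926, ∠ ≈ 68.20°
pole (1 + j200·0.004) = 1 + j0.8 → |·| ≈ 1.2806, ∠ ≈ 38.66°
|L| = 0.1 · 10.05 / (2.6926 · 1.2806) ≈ 0.29146
Gain = 20 log₁₀(0.29146) ≈ -10.71 dB
∠L = (84.29°) − (68.20° + 38.66°) = -22.57°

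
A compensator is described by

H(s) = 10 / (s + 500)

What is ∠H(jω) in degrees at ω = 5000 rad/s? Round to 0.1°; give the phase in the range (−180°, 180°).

At s = jω = j5000:
pole (s+500): 500 + j5000 → |·| = √(500²+5000²) = √25250000 ≈ 5024.9, ∠ = arctan(5000/500) ≈ 84.29°
∠H = 0.00° − 84.29° = -84.29°

-84.3°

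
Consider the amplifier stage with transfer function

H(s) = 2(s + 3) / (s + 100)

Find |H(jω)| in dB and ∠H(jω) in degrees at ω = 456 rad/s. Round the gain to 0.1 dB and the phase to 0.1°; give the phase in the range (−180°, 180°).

At s = jω = j456:
zero (s+3): 3 + j456 → |·| = √(3²+456²) = √207945 ≈ 456.01, ∠ = arctan(456/3) ≈ 89.62°
pole (s+100): 100 + j456 → |·| = √(100²+456²) = √217936 ≈ 466.84, ∠ = arctan(456/100) ≈ 77.63°
|H| = 2 · 456.01 / 466.84 ≈ 1.9536
Gain = 20 log₁₀(1.9536) ≈ 5.82 dB
∠H = 89.62° − 77.63° = 11.99°

5.8 dB, 12.0°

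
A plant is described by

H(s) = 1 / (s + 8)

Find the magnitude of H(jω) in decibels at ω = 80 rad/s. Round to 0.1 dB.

Substitute s = j80:
Numerator: 1 = 1 + j0
Denominator: (j80) + 8 = 8 + j80
|N| = √(1² + 0²) ≈ 1, ∠N ≈ 0.00°
|D| = √(8² + 80²) ≈ 80.399, ∠D ≈ 84.29°
|H| = 1 / 80.399 ≈ 0.012438
Gain = 20 log₁₀(0.012438) ≈ -38.10 dB

-38.1 dB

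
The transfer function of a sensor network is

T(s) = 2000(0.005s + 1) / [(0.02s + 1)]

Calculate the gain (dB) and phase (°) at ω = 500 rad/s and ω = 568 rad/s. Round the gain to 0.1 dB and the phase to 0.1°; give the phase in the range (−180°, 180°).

At ω = 500 rad/s:
zero (1 + j500·0.005) = 1 + j2.5 → |·| ≈ 2.6926, ∠ ≈ 68.20°
pole (1 + j500·0.02) = 1 + j10 → |·| ≈ 10.05, ∠ ≈ 84.29°
|T| = 2000 · 2.6926 / (10.05) ≈ 535.84
Gain = 20 log₁₀(535.84) ≈ 54.58 dB
∠T = (68.20°) − (84.29°) = -16.09°

At ω = 568 rad/s:
zero (1 + j568·0.005) = 1 + j2.84 → |·| ≈ 3.0109, ∠ ≈ 70.60°
pole (1 + j568·0.02) = 1 + j11.36 → |·| ≈ 11.404, ∠ ≈ 84.97°
|T| = 2000 · 3.0109 / (11.404) ≈ 528.04
Gain = 20 log₁₀(528.04) ≈ 54.45 dB
∠T = (70.60°) − (84.97°) = -14.37°

ω = 500: 54.6 dB, -16.1°; ω = 568: 54.5 dB, -14.4°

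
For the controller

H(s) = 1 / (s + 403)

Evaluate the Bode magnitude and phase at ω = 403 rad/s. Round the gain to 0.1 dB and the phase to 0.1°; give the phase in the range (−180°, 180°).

-55.1 dB, -45.0°

At s = jω = j403:
pole (s+403): 403 + j403 → |·| = √(403²+403²) = √324818 ≈ 569.93, ∠ = arctan(403/403) ≈ 45.00°
|H| = 1 / 569.93 ≈ 0.0017546
Gain = 20 log₁₀(0.0017546) ≈ -55.12 dB
∠H = 0.00° − 45.00° = -45.00°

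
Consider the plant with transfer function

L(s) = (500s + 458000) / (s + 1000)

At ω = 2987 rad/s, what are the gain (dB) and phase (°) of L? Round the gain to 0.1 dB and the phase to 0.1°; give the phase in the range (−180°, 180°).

53.9 dB, 1.5°

Substitute s = j2987:
Numerator: 500(j2987) + 458000 = 458000 + j1493500
Denominator: (j2987) + 1000 = 1000 + j2987
|N| = √(458000² + 1493500²) ≈ 1.5621e+06, ∠N ≈ 72.95°
|D| = √(1000² + 2987²) ≈ 3149.9, ∠D ≈ 71.49°
|L| = 1.5621e+06 / 3149.9 ≈ 495.92
Gain = 20 log₁₀(495.92) ≈ 53.91 dB
∠L = 72.95° − 71.49° = 1.46°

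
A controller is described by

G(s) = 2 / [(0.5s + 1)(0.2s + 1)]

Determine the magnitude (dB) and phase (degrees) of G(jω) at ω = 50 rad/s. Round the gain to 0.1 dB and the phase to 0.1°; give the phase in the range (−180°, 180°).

At ω = 50 rad/s:
pole (1 + j50·0.5) = 1 + j25 → |·| ≈ 25.02, ∠ ≈ 87.71°
pole (1 + j50·0.2) = 1 + j10 → |·| ≈ 10.05, ∠ ≈ 84.29°
|G| = 2 · 1 / (25.02 · 10.05) ≈ 0.0079538
Gain = 20 log₁₀(0.0079538) ≈ -41.99 dB
∠G = (0°) − (87.71° + 84.29°) = -172.00°

-42.0 dB, -172.0°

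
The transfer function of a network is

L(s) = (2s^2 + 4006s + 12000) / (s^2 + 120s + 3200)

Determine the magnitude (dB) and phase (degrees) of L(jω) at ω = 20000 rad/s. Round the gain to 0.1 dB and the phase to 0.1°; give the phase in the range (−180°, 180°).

Substitute s = j20000:
Numerator: 2(j20000)^2 + 4006(j20000) + 12000 = -799988000 + j80120000
Denominator: (j20000)^2 + 120(j20000) + 3200 = -399996800 + j2400000
|N| = √(799988000² + 80120000²) ≈ 8.0399e+08, ∠N ≈ 174.28°
|D| = √(399996800² + 2400000²) ≈ 4e+08, ∠D ≈ 179.66°
|L| = 8.0399e+08 / 4e+08 ≈ 2.01
Gain = 20 log₁₀(2.01) ≈ 6.06 dB
∠L = 174.28° − 179.66° = -5.38°

6.1 dB, -5.4°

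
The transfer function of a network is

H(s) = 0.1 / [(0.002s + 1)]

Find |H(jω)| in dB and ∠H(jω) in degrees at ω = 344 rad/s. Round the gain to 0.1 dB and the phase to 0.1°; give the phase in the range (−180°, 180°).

-21.7 dB, -34.5°

At ω = 344 rad/s:
pole (1 + j344·0.002) = 1 + j0.688 → |·| ≈ 1.2138, ∠ ≈ 34.53°
|H| = 0.1 · 1 / (1.2138) ≈ 0.082386
Gain = 20 log₁₀(0.082386) ≈ -21.68 dB
∠H = (0°) − (34.53°) = -34.53°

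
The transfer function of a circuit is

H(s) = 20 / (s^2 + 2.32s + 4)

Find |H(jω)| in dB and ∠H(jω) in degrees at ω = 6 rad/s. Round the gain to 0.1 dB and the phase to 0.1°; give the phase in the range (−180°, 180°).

At s = jω = j6:
quadratic: (j6)² + 2.32·j6 + 4 = -32 + j13.92 → |·| ≈ 34.897, ∠ ≈ 156.49°
|H| = 20 / 34.897 ≈ 0.57312
Gain = 20 log₁₀(0.57312) ≈ -4.84 dB
∠H = 0.00° − 156.49° = -156.49°

-4.8 dB, -156.5°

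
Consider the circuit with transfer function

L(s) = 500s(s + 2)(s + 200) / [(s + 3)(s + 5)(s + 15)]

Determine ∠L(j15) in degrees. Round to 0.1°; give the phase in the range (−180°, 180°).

At s = jω = j15:
zero (s+2): 2 + j15 → |·| = √(2²+15²) = √229 ≈ 15.133, ∠ = arctan(15/2) ≈ 82.41°
zero (s+200): 200 + j15 → |·| = √(200²+15²) = √40225 ≈ 200.56, ∠ = arctan(15/200) ≈ 4.29°
zero at origin: s = j15 → |·| = 15, ∠ = 90.00°
pole (s+3): 3 + j15 → |·| = √(3²+15²) = √234 ≈ 15.297, ∠ = arctan(15/3) ≈ 78.69°
pole (s+5): 5 + j15 → |·| = √(5²+15²) = √250 ≈ 15.811, ∠ = arctan(15/5) ≈ 71.57°
pole (s+15): 15 + j15 → |·| = √(15²+15²) = √450 ≈ 21.213, ∠ = arctan(15/15) ≈ 45.00°
∠L = 176.70° − 195.26° = -18.56°

-18.6°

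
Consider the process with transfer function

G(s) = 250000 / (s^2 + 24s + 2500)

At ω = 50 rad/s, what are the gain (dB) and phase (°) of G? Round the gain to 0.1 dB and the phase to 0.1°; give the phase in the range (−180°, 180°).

At s = jω = j50:
quadratic: (j50)² + 24·j50 + 2500 = 0 + j1200 → |·| ≈ 1200, ∠ ≈ 90.00°
|G| = 250000 / 1200 ≈ 208.33
Gain = 20 log₁₀(208.33) ≈ 46.38 dB
∠G = 0.00° − 90.00° = -90.00°

46.4 dB, -90.0°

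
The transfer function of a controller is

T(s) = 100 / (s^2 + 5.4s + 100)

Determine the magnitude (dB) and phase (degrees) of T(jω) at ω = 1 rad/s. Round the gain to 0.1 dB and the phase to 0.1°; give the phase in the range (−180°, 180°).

At s = jω = j1:
quadratic: (j1)² + 5.4·j1 + 100 = 99 + j5.4 → |·| ≈ 99.147, ∠ ≈ 3.12°
|T| = 100 / 99.147 ≈ 1.0086
Gain = 20 log₁₀(1.0086) ≈ 0.07 dB
∠T = 0.00° − 3.12° = -3.12°

0.1 dB, -3.1°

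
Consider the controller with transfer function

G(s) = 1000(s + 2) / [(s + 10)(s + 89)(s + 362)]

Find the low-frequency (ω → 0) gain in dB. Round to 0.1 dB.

-44.1 dB

G(0) = 1000·2 / (10·89·362) ≈ 0.0062077
20 log₁₀(0.0062077) ≈ -44.14 dB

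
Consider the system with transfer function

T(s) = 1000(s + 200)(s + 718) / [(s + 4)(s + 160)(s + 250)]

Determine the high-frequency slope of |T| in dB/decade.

-20 dB/decade

Each pole contributes −20 dB/decade at high frequency; each zero contributes +20 dB/decade.
Net: 2 zero(s) − 3 pole(s) → -20 dB/decade.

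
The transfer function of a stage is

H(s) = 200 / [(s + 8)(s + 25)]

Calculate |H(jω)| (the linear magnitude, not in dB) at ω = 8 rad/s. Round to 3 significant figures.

0.673

At s = jω = j8:
pole (s+8): 8 + j8 → |·| = √(8²+8²) = √128 ≈ 11.314, ∠ = arctan(8/8) ≈ 45.00°
pole (s+25): 25 + j8 → |·| = √(25²+8²) = √689 ≈ 26.249, ∠ = arctan(8/25) ≈ 17.74°
|H| = 200 / 296.98 ≈ 0.67345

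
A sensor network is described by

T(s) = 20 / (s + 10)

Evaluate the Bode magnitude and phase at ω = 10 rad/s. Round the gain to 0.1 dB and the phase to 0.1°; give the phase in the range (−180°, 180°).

3.0 dB, -45.0°

Substitute s = j10:
Numerator: 20 = 20 + j0
Denominator: (j10) + 10 = 10 + j10
|N| = √(20² + 0²) ≈ 20, ∠N ≈ 0.00°
|D| = √(10² + 10²) ≈ 14.142, ∠D ≈ 45.00°
|T| = 20 / 14.142 ≈ 1.4142
Gain = 20 log₁₀(1.4142) ≈ 3.01 dB
∠T = 0.00° − 45.00° = -45.00°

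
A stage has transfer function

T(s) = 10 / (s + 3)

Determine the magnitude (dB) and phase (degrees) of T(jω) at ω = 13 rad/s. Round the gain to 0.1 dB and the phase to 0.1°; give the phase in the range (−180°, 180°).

At s = jω = j13:
pole (s+3): 3 + j13 → |·| = √(3²+13²) = √178 ≈ 13.342, ∠ = arctan(13/3) ≈ 77.01°
|T| = 10 / 13.342 ≈ 0.74951
Gain = 20 log₁₀(0.74951) ≈ -2.50 dB
∠T = 0.00° − 77.01° = -77.01°

-2.5 dB, -77.0°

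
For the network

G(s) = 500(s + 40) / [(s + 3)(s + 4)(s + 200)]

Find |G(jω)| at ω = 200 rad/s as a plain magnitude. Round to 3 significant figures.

At s = jω = j200:
zero (s+40): 40 + j200 → |·| = √(40²+200²) = √41600 ≈ 203.96, ∠ = arctan(200/40) ≈ 78.69°
pole (s+3): 3 + j200 → |·| = √(3²+200²) = √40009 ≈ 200.02, ∠ = arctan(200/3) ≈ 89.14°
pole (s+4): 4 + j200 → |·| = √(4²+200²) = √40016 ≈ 200.04, ∠ = arctan(200/4) ≈ 88.85°
pole (s+200): 200 + j200 → |·| = √(200²+200²) = √80000 ≈ 282.84, ∠ = arctan(200/200) ≈ 45.00°
|G| = 500 · 203.96 / 1.1317e+07 ≈ 0.0090112

0.00901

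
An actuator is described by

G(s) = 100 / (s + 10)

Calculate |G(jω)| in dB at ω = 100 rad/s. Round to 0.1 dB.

-0.0 dB

Substitute s = j100:
Numerator: 100 = 100 + j0
Denominator: (j100) + 10 = 10 + j100
|N| = √(100² + 0²) ≈ 100, ∠N ≈ 0.00°
|D| = √(10² + 100²) ≈ 100.5, ∠D ≈ 84.29°
|G| = 100 / 100.5 ≈ 0.99502
Gain = 20 log₁₀(0.99502) ≈ -0.04 dB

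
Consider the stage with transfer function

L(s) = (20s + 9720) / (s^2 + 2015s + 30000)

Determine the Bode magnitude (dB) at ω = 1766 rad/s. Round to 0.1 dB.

Substitute s = j1766:
Numerator: 20(j1766) + 9720 = 9720 + j35320
Denominator: (j1766)^2 + 2015(j1766) + 30000 = -3088756 + j3558490
|N| = √(9720² + 35320²) ≈ 36633, ∠N ≈ 74.61°
|D| = √(3088756² + 3558490²) ≈ 4.712e+06, ∠D ≈ 130.96°
|L| = 36633 / 4.712e+06 ≈ 0.0077744
Gain = 20 log₁₀(0.0077744) ≈ -42.19 dB

-42.2 dB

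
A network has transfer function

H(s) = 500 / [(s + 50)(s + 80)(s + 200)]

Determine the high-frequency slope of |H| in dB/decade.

Each pole contributes −20 dB/decade at high frequency; each zero contributes +20 dB/decade.
Net: 0 zero(s) − 3 pole(s) → -60 dB/decade.

-60 dB/decade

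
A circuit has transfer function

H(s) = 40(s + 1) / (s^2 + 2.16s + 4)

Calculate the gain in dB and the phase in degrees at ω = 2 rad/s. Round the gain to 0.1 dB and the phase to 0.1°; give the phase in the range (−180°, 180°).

At s = jω = j2:
zero (s+1): 1 + j2 → |·| = √(1²+2²) = √5 ≈ 2.2361, ∠ = arctan(2/1) ≈ 63.43°
quadratic: (j2)² + 2.16·j2 + 4 = 0 + j4.32 → |·| ≈ 4.32, ∠ ≈ 90.00°
|H| = 40 · 2.2361 / 4.32 ≈ 20.705
Gain = 20 log₁₀(20.705) ≈ 26.32 dB
∠H = 63.43° − 90.00° = -26.57°

26.3 dB, -26.6°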